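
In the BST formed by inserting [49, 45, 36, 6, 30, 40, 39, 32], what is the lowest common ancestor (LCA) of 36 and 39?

Tree insertion order: [49, 45, 36, 6, 30, 40, 39, 32]
Tree (level-order array): [49, 45, None, 36, None, 6, 40, None, 30, 39, None, None, 32]
In a BST, the LCA of p=36, q=39 is the first node v on the
root-to-leaf path with p <= v <= q (go left if both < v, right if both > v).
Walk from root:
  at 49: both 36 and 39 < 49, go left
  at 45: both 36 and 39 < 45, go left
  at 36: 36 <= 36 <= 39, this is the LCA
LCA = 36


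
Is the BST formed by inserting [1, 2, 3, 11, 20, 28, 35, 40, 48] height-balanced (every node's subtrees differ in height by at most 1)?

Tree (level-order array): [1, None, 2, None, 3, None, 11, None, 20, None, 28, None, 35, None, 40, None, 48]
Definition: a tree is height-balanced if, at every node, |h(left) - h(right)| <= 1 (empty subtree has height -1).
Bottom-up per-node check:
  node 48: h_left=-1, h_right=-1, diff=0 [OK], height=0
  node 40: h_left=-1, h_right=0, diff=1 [OK], height=1
  node 35: h_left=-1, h_right=1, diff=2 [FAIL (|-1-1|=2 > 1)], height=2
  node 28: h_left=-1, h_right=2, diff=3 [FAIL (|-1-2|=3 > 1)], height=3
  node 20: h_left=-1, h_right=3, diff=4 [FAIL (|-1-3|=4 > 1)], height=4
  node 11: h_left=-1, h_right=4, diff=5 [FAIL (|-1-4|=5 > 1)], height=5
  node 3: h_left=-1, h_right=5, diff=6 [FAIL (|-1-5|=6 > 1)], height=6
  node 2: h_left=-1, h_right=6, diff=7 [FAIL (|-1-6|=7 > 1)], height=7
  node 1: h_left=-1, h_right=7, diff=8 [FAIL (|-1-7|=8 > 1)], height=8
Node 35 violates the condition: |-1 - 1| = 2 > 1.
Result: Not balanced


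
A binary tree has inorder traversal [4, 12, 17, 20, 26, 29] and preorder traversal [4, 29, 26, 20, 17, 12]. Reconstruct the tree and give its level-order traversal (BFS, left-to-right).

Inorder:  [4, 12, 17, 20, 26, 29]
Preorder: [4, 29, 26, 20, 17, 12]
Algorithm: preorder visits root first, so consume preorder in order;
for each root, split the current inorder slice at that value into
left-subtree inorder and right-subtree inorder, then recurse.
Recursive splits:
  root=4; inorder splits into left=[], right=[12, 17, 20, 26, 29]
  root=29; inorder splits into left=[12, 17, 20, 26], right=[]
  root=26; inorder splits into left=[12, 17, 20], right=[]
  root=20; inorder splits into left=[12, 17], right=[]
  root=17; inorder splits into left=[12], right=[]
  root=12; inorder splits into left=[], right=[]
Reconstructed level-order: [4, 29, 26, 20, 17, 12]


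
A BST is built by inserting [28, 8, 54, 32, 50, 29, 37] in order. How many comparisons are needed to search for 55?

Search path for 55: 28 -> 54
Found: False
Comparisons: 2


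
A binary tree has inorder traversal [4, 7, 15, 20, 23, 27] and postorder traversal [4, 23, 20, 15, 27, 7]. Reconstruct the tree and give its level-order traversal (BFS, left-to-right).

Inorder:   [4, 7, 15, 20, 23, 27]
Postorder: [4, 23, 20, 15, 27, 7]
Algorithm: postorder visits root last, so walk postorder right-to-left;
each value is the root of the current inorder slice — split it at that
value, recurse on the right subtree first, then the left.
Recursive splits:
  root=7; inorder splits into left=[4], right=[15, 20, 23, 27]
  root=27; inorder splits into left=[15, 20, 23], right=[]
  root=15; inorder splits into left=[], right=[20, 23]
  root=20; inorder splits into left=[], right=[23]
  root=23; inorder splits into left=[], right=[]
  root=4; inorder splits into left=[], right=[]
Reconstructed level-order: [7, 4, 27, 15, 20, 23]


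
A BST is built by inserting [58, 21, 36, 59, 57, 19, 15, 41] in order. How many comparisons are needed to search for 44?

Search path for 44: 58 -> 21 -> 36 -> 57 -> 41
Found: False
Comparisons: 5


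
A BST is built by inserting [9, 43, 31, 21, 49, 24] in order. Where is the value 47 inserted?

Starting tree (level order): [9, None, 43, 31, 49, 21, None, None, None, None, 24]
Insertion path: 9 -> 43 -> 49
Result: insert 47 as left child of 49
Final tree (level order): [9, None, 43, 31, 49, 21, None, 47, None, None, 24]


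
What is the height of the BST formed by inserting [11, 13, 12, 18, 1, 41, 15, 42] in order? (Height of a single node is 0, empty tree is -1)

Insertion order: [11, 13, 12, 18, 1, 41, 15, 42]
Tree (level-order array): [11, 1, 13, None, None, 12, 18, None, None, 15, 41, None, None, None, 42]
Compute height bottom-up (empty subtree = -1):
  height(1) = 1 + max(-1, -1) = 0
  height(12) = 1 + max(-1, -1) = 0
  height(15) = 1 + max(-1, -1) = 0
  height(42) = 1 + max(-1, -1) = 0
  height(41) = 1 + max(-1, 0) = 1
  height(18) = 1 + max(0, 1) = 2
  height(13) = 1 + max(0, 2) = 3
  height(11) = 1 + max(0, 3) = 4
Height = 4


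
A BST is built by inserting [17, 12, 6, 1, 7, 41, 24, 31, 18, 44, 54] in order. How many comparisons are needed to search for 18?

Search path for 18: 17 -> 41 -> 24 -> 18
Found: True
Comparisons: 4


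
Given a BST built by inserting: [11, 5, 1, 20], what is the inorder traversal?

Tree insertion order: [11, 5, 1, 20]
Tree (level-order array): [11, 5, 20, 1]
Inorder traversal: [1, 5, 11, 20]


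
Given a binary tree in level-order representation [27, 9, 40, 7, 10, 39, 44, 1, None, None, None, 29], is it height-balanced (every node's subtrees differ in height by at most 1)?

Tree (level-order array): [27, 9, 40, 7, 10, 39, 44, 1, None, None, None, 29]
Definition: a tree is height-balanced if, at every node, |h(left) - h(right)| <= 1 (empty subtree has height -1).
Bottom-up per-node check:
  node 1: h_left=-1, h_right=-1, diff=0 [OK], height=0
  node 7: h_left=0, h_right=-1, diff=1 [OK], height=1
  node 10: h_left=-1, h_right=-1, diff=0 [OK], height=0
  node 9: h_left=1, h_right=0, diff=1 [OK], height=2
  node 29: h_left=-1, h_right=-1, diff=0 [OK], height=0
  node 39: h_left=0, h_right=-1, diff=1 [OK], height=1
  node 44: h_left=-1, h_right=-1, diff=0 [OK], height=0
  node 40: h_left=1, h_right=0, diff=1 [OK], height=2
  node 27: h_left=2, h_right=2, diff=0 [OK], height=3
All nodes satisfy the balance condition.
Result: Balanced


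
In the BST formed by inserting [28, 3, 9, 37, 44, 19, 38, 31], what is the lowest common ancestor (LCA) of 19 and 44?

Tree insertion order: [28, 3, 9, 37, 44, 19, 38, 31]
Tree (level-order array): [28, 3, 37, None, 9, 31, 44, None, 19, None, None, 38]
In a BST, the LCA of p=19, q=44 is the first node v on the
root-to-leaf path with p <= v <= q (go left if both < v, right if both > v).
Walk from root:
  at 28: 19 <= 28 <= 44, this is the LCA
LCA = 28


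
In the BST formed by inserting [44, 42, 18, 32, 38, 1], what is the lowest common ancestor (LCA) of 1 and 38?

Tree insertion order: [44, 42, 18, 32, 38, 1]
Tree (level-order array): [44, 42, None, 18, None, 1, 32, None, None, None, 38]
In a BST, the LCA of p=1, q=38 is the first node v on the
root-to-leaf path with p <= v <= q (go left if both < v, right if both > v).
Walk from root:
  at 44: both 1 and 38 < 44, go left
  at 42: both 1 and 38 < 42, go left
  at 18: 1 <= 18 <= 38, this is the LCA
LCA = 18


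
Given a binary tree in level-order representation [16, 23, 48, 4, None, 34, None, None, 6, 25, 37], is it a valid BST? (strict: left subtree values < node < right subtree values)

Level-order array: [16, 23, 48, 4, None, 34, None, None, 6, 25, 37]
Validate using subtree bounds (lo, hi): at each node, require lo < value < hi,
then recurse left with hi=value and right with lo=value.
Preorder trace (stopping at first violation):
  at node 16 with bounds (-inf, +inf): OK
  at node 23 with bounds (-inf, 16): VIOLATION
Node 23 violates its bound: not (-inf < 23 < 16).
Result: Not a valid BST


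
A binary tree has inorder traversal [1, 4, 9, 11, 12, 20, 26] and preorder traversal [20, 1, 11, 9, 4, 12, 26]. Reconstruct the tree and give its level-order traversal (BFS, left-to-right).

Inorder:  [1, 4, 9, 11, 12, 20, 26]
Preorder: [20, 1, 11, 9, 4, 12, 26]
Algorithm: preorder visits root first, so consume preorder in order;
for each root, split the current inorder slice at that value into
left-subtree inorder and right-subtree inorder, then recurse.
Recursive splits:
  root=20; inorder splits into left=[1, 4, 9, 11, 12], right=[26]
  root=1; inorder splits into left=[], right=[4, 9, 11, 12]
  root=11; inorder splits into left=[4, 9], right=[12]
  root=9; inorder splits into left=[4], right=[]
  root=4; inorder splits into left=[], right=[]
  root=12; inorder splits into left=[], right=[]
  root=26; inorder splits into left=[], right=[]
Reconstructed level-order: [20, 1, 26, 11, 9, 12, 4]


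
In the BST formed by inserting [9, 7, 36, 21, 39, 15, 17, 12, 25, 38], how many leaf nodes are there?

Tree built from: [9, 7, 36, 21, 39, 15, 17, 12, 25, 38]
Tree (level-order array): [9, 7, 36, None, None, 21, 39, 15, 25, 38, None, 12, 17]
Rule: A leaf has 0 children.
Per-node child counts:
  node 9: 2 child(ren)
  node 7: 0 child(ren)
  node 36: 2 child(ren)
  node 21: 2 child(ren)
  node 15: 2 child(ren)
  node 12: 0 child(ren)
  node 17: 0 child(ren)
  node 25: 0 child(ren)
  node 39: 1 child(ren)
  node 38: 0 child(ren)
Matching nodes: [7, 12, 17, 25, 38]
Count of leaf nodes: 5


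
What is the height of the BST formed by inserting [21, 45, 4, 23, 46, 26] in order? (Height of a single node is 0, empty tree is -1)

Insertion order: [21, 45, 4, 23, 46, 26]
Tree (level-order array): [21, 4, 45, None, None, 23, 46, None, 26]
Compute height bottom-up (empty subtree = -1):
  height(4) = 1 + max(-1, -1) = 0
  height(26) = 1 + max(-1, -1) = 0
  height(23) = 1 + max(-1, 0) = 1
  height(46) = 1 + max(-1, -1) = 0
  height(45) = 1 + max(1, 0) = 2
  height(21) = 1 + max(0, 2) = 3
Height = 3


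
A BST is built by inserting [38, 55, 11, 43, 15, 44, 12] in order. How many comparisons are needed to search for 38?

Search path for 38: 38
Found: True
Comparisons: 1


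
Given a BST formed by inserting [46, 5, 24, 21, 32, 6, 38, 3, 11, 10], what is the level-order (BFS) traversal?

Tree insertion order: [46, 5, 24, 21, 32, 6, 38, 3, 11, 10]
Tree (level-order array): [46, 5, None, 3, 24, None, None, 21, 32, 6, None, None, 38, None, 11, None, None, 10]
BFS from the root, enqueuing left then right child of each popped node:
  queue [46] -> pop 46, enqueue [5], visited so far: [46]
  queue [5] -> pop 5, enqueue [3, 24], visited so far: [46, 5]
  queue [3, 24] -> pop 3, enqueue [none], visited so far: [46, 5, 3]
  queue [24] -> pop 24, enqueue [21, 32], visited so far: [46, 5, 3, 24]
  queue [21, 32] -> pop 21, enqueue [6], visited so far: [46, 5, 3, 24, 21]
  queue [32, 6] -> pop 32, enqueue [38], visited so far: [46, 5, 3, 24, 21, 32]
  queue [6, 38] -> pop 6, enqueue [11], visited so far: [46, 5, 3, 24, 21, 32, 6]
  queue [38, 11] -> pop 38, enqueue [none], visited so far: [46, 5, 3, 24, 21, 32, 6, 38]
  queue [11] -> pop 11, enqueue [10], visited so far: [46, 5, 3, 24, 21, 32, 6, 38, 11]
  queue [10] -> pop 10, enqueue [none], visited so far: [46, 5, 3, 24, 21, 32, 6, 38, 11, 10]
Result: [46, 5, 3, 24, 21, 32, 6, 38, 11, 10]


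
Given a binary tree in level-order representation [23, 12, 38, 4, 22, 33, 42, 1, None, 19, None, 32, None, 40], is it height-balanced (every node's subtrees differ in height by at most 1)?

Tree (level-order array): [23, 12, 38, 4, 22, 33, 42, 1, None, 19, None, 32, None, 40]
Definition: a tree is height-balanced if, at every node, |h(left) - h(right)| <= 1 (empty subtree has height -1).
Bottom-up per-node check:
  node 1: h_left=-1, h_right=-1, diff=0 [OK], height=0
  node 4: h_left=0, h_right=-1, diff=1 [OK], height=1
  node 19: h_left=-1, h_right=-1, diff=0 [OK], height=0
  node 22: h_left=0, h_right=-1, diff=1 [OK], height=1
  node 12: h_left=1, h_right=1, diff=0 [OK], height=2
  node 32: h_left=-1, h_right=-1, diff=0 [OK], height=0
  node 33: h_left=0, h_right=-1, diff=1 [OK], height=1
  node 40: h_left=-1, h_right=-1, diff=0 [OK], height=0
  node 42: h_left=0, h_right=-1, diff=1 [OK], height=1
  node 38: h_left=1, h_right=1, diff=0 [OK], height=2
  node 23: h_left=2, h_right=2, diff=0 [OK], height=3
All nodes satisfy the balance condition.
Result: Balanced


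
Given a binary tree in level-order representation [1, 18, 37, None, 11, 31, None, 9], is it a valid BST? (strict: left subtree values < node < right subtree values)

Level-order array: [1, 18, 37, None, 11, 31, None, 9]
Validate using subtree bounds (lo, hi): at each node, require lo < value < hi,
then recurse left with hi=value and right with lo=value.
Preorder trace (stopping at first violation):
  at node 1 with bounds (-inf, +inf): OK
  at node 18 with bounds (-inf, 1): VIOLATION
Node 18 violates its bound: not (-inf < 18 < 1).
Result: Not a valid BST


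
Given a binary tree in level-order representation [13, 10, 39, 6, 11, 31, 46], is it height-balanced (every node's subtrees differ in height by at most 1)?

Tree (level-order array): [13, 10, 39, 6, 11, 31, 46]
Definition: a tree is height-balanced if, at every node, |h(left) - h(right)| <= 1 (empty subtree has height -1).
Bottom-up per-node check:
  node 6: h_left=-1, h_right=-1, diff=0 [OK], height=0
  node 11: h_left=-1, h_right=-1, diff=0 [OK], height=0
  node 10: h_left=0, h_right=0, diff=0 [OK], height=1
  node 31: h_left=-1, h_right=-1, diff=0 [OK], height=0
  node 46: h_left=-1, h_right=-1, diff=0 [OK], height=0
  node 39: h_left=0, h_right=0, diff=0 [OK], height=1
  node 13: h_left=1, h_right=1, diff=0 [OK], height=2
All nodes satisfy the balance condition.
Result: Balanced


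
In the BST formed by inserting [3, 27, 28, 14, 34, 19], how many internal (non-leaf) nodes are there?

Tree built from: [3, 27, 28, 14, 34, 19]
Tree (level-order array): [3, None, 27, 14, 28, None, 19, None, 34]
Rule: An internal node has at least one child.
Per-node child counts:
  node 3: 1 child(ren)
  node 27: 2 child(ren)
  node 14: 1 child(ren)
  node 19: 0 child(ren)
  node 28: 1 child(ren)
  node 34: 0 child(ren)
Matching nodes: [3, 27, 14, 28]
Count of internal (non-leaf) nodes: 4


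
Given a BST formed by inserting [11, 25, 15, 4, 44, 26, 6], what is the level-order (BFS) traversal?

Tree insertion order: [11, 25, 15, 4, 44, 26, 6]
Tree (level-order array): [11, 4, 25, None, 6, 15, 44, None, None, None, None, 26]
BFS from the root, enqueuing left then right child of each popped node:
  queue [11] -> pop 11, enqueue [4, 25], visited so far: [11]
  queue [4, 25] -> pop 4, enqueue [6], visited so far: [11, 4]
  queue [25, 6] -> pop 25, enqueue [15, 44], visited so far: [11, 4, 25]
  queue [6, 15, 44] -> pop 6, enqueue [none], visited so far: [11, 4, 25, 6]
  queue [15, 44] -> pop 15, enqueue [none], visited so far: [11, 4, 25, 6, 15]
  queue [44] -> pop 44, enqueue [26], visited so far: [11, 4, 25, 6, 15, 44]
  queue [26] -> pop 26, enqueue [none], visited so far: [11, 4, 25, 6, 15, 44, 26]
Result: [11, 4, 25, 6, 15, 44, 26]


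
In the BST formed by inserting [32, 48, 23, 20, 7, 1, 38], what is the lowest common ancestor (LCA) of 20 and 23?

Tree insertion order: [32, 48, 23, 20, 7, 1, 38]
Tree (level-order array): [32, 23, 48, 20, None, 38, None, 7, None, None, None, 1]
In a BST, the LCA of p=20, q=23 is the first node v on the
root-to-leaf path with p <= v <= q (go left if both < v, right if both > v).
Walk from root:
  at 32: both 20 and 23 < 32, go left
  at 23: 20 <= 23 <= 23, this is the LCA
LCA = 23


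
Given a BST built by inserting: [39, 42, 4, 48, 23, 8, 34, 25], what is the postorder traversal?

Tree insertion order: [39, 42, 4, 48, 23, 8, 34, 25]
Tree (level-order array): [39, 4, 42, None, 23, None, 48, 8, 34, None, None, None, None, 25]
Postorder traversal: [8, 25, 34, 23, 4, 48, 42, 39]


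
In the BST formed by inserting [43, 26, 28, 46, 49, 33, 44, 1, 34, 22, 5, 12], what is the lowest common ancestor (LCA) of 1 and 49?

Tree insertion order: [43, 26, 28, 46, 49, 33, 44, 1, 34, 22, 5, 12]
Tree (level-order array): [43, 26, 46, 1, 28, 44, 49, None, 22, None, 33, None, None, None, None, 5, None, None, 34, None, 12]
In a BST, the LCA of p=1, q=49 is the first node v on the
root-to-leaf path with p <= v <= q (go left if both < v, right if both > v).
Walk from root:
  at 43: 1 <= 43 <= 49, this is the LCA
LCA = 43


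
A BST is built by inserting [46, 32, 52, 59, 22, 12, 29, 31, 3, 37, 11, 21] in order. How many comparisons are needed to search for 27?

Search path for 27: 46 -> 32 -> 22 -> 29
Found: False
Comparisons: 4


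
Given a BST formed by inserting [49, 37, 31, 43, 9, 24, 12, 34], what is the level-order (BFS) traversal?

Tree insertion order: [49, 37, 31, 43, 9, 24, 12, 34]
Tree (level-order array): [49, 37, None, 31, 43, 9, 34, None, None, None, 24, None, None, 12]
BFS from the root, enqueuing left then right child of each popped node:
  queue [49] -> pop 49, enqueue [37], visited so far: [49]
  queue [37] -> pop 37, enqueue [31, 43], visited so far: [49, 37]
  queue [31, 43] -> pop 31, enqueue [9, 34], visited so far: [49, 37, 31]
  queue [43, 9, 34] -> pop 43, enqueue [none], visited so far: [49, 37, 31, 43]
  queue [9, 34] -> pop 9, enqueue [24], visited so far: [49, 37, 31, 43, 9]
  queue [34, 24] -> pop 34, enqueue [none], visited so far: [49, 37, 31, 43, 9, 34]
  queue [24] -> pop 24, enqueue [12], visited so far: [49, 37, 31, 43, 9, 34, 24]
  queue [12] -> pop 12, enqueue [none], visited so far: [49, 37, 31, 43, 9, 34, 24, 12]
Result: [49, 37, 31, 43, 9, 34, 24, 12]


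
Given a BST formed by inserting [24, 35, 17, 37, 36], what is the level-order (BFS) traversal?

Tree insertion order: [24, 35, 17, 37, 36]
Tree (level-order array): [24, 17, 35, None, None, None, 37, 36]
BFS from the root, enqueuing left then right child of each popped node:
  queue [24] -> pop 24, enqueue [17, 35], visited so far: [24]
  queue [17, 35] -> pop 17, enqueue [none], visited so far: [24, 17]
  queue [35] -> pop 35, enqueue [37], visited so far: [24, 17, 35]
  queue [37] -> pop 37, enqueue [36], visited so far: [24, 17, 35, 37]
  queue [36] -> pop 36, enqueue [none], visited so far: [24, 17, 35, 37, 36]
Result: [24, 17, 35, 37, 36]


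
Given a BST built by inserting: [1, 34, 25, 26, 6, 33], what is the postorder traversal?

Tree insertion order: [1, 34, 25, 26, 6, 33]
Tree (level-order array): [1, None, 34, 25, None, 6, 26, None, None, None, 33]
Postorder traversal: [6, 33, 26, 25, 34, 1]


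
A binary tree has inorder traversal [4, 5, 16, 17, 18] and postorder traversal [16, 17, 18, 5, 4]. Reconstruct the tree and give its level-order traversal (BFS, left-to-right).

Inorder:   [4, 5, 16, 17, 18]
Postorder: [16, 17, 18, 5, 4]
Algorithm: postorder visits root last, so walk postorder right-to-left;
each value is the root of the current inorder slice — split it at that
value, recurse on the right subtree first, then the left.
Recursive splits:
  root=4; inorder splits into left=[], right=[5, 16, 17, 18]
  root=5; inorder splits into left=[], right=[16, 17, 18]
  root=18; inorder splits into left=[16, 17], right=[]
  root=17; inorder splits into left=[16], right=[]
  root=16; inorder splits into left=[], right=[]
Reconstructed level-order: [4, 5, 18, 17, 16]


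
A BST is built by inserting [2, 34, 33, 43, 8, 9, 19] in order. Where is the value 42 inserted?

Starting tree (level order): [2, None, 34, 33, 43, 8, None, None, None, None, 9, None, 19]
Insertion path: 2 -> 34 -> 43
Result: insert 42 as left child of 43
Final tree (level order): [2, None, 34, 33, 43, 8, None, 42, None, None, 9, None, None, None, 19]


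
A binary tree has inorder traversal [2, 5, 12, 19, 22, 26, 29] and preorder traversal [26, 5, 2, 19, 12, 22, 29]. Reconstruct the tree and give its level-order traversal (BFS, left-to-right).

Inorder:  [2, 5, 12, 19, 22, 26, 29]
Preorder: [26, 5, 2, 19, 12, 22, 29]
Algorithm: preorder visits root first, so consume preorder in order;
for each root, split the current inorder slice at that value into
left-subtree inorder and right-subtree inorder, then recurse.
Recursive splits:
  root=26; inorder splits into left=[2, 5, 12, 19, 22], right=[29]
  root=5; inorder splits into left=[2], right=[12, 19, 22]
  root=2; inorder splits into left=[], right=[]
  root=19; inorder splits into left=[12], right=[22]
  root=12; inorder splits into left=[], right=[]
  root=22; inorder splits into left=[], right=[]
  root=29; inorder splits into left=[], right=[]
Reconstructed level-order: [26, 5, 29, 2, 19, 12, 22]


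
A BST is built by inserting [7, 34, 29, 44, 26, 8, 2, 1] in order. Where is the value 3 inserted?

Starting tree (level order): [7, 2, 34, 1, None, 29, 44, None, None, 26, None, None, None, 8]
Insertion path: 7 -> 2
Result: insert 3 as right child of 2
Final tree (level order): [7, 2, 34, 1, 3, 29, 44, None, None, None, None, 26, None, None, None, 8]


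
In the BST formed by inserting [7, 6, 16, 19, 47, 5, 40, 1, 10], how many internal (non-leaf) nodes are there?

Tree built from: [7, 6, 16, 19, 47, 5, 40, 1, 10]
Tree (level-order array): [7, 6, 16, 5, None, 10, 19, 1, None, None, None, None, 47, None, None, 40]
Rule: An internal node has at least one child.
Per-node child counts:
  node 7: 2 child(ren)
  node 6: 1 child(ren)
  node 5: 1 child(ren)
  node 1: 0 child(ren)
  node 16: 2 child(ren)
  node 10: 0 child(ren)
  node 19: 1 child(ren)
  node 47: 1 child(ren)
  node 40: 0 child(ren)
Matching nodes: [7, 6, 5, 16, 19, 47]
Count of internal (non-leaf) nodes: 6


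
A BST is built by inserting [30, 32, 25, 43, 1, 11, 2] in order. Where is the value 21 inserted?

Starting tree (level order): [30, 25, 32, 1, None, None, 43, None, 11, None, None, 2]
Insertion path: 30 -> 25 -> 1 -> 11
Result: insert 21 as right child of 11
Final tree (level order): [30, 25, 32, 1, None, None, 43, None, 11, None, None, 2, 21]


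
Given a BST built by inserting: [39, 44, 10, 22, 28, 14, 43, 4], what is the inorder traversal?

Tree insertion order: [39, 44, 10, 22, 28, 14, 43, 4]
Tree (level-order array): [39, 10, 44, 4, 22, 43, None, None, None, 14, 28]
Inorder traversal: [4, 10, 14, 22, 28, 39, 43, 44]


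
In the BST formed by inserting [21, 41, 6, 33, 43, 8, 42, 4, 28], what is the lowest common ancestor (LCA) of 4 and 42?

Tree insertion order: [21, 41, 6, 33, 43, 8, 42, 4, 28]
Tree (level-order array): [21, 6, 41, 4, 8, 33, 43, None, None, None, None, 28, None, 42]
In a BST, the LCA of p=4, q=42 is the first node v on the
root-to-leaf path with p <= v <= q (go left if both < v, right if both > v).
Walk from root:
  at 21: 4 <= 21 <= 42, this is the LCA
LCA = 21


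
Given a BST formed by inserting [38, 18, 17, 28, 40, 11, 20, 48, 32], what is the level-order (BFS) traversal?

Tree insertion order: [38, 18, 17, 28, 40, 11, 20, 48, 32]
Tree (level-order array): [38, 18, 40, 17, 28, None, 48, 11, None, 20, 32]
BFS from the root, enqueuing left then right child of each popped node:
  queue [38] -> pop 38, enqueue [18, 40], visited so far: [38]
  queue [18, 40] -> pop 18, enqueue [17, 28], visited so far: [38, 18]
  queue [40, 17, 28] -> pop 40, enqueue [48], visited so far: [38, 18, 40]
  queue [17, 28, 48] -> pop 17, enqueue [11], visited so far: [38, 18, 40, 17]
  queue [28, 48, 11] -> pop 28, enqueue [20, 32], visited so far: [38, 18, 40, 17, 28]
  queue [48, 11, 20, 32] -> pop 48, enqueue [none], visited so far: [38, 18, 40, 17, 28, 48]
  queue [11, 20, 32] -> pop 11, enqueue [none], visited so far: [38, 18, 40, 17, 28, 48, 11]
  queue [20, 32] -> pop 20, enqueue [none], visited so far: [38, 18, 40, 17, 28, 48, 11, 20]
  queue [32] -> pop 32, enqueue [none], visited so far: [38, 18, 40, 17, 28, 48, 11, 20, 32]
Result: [38, 18, 40, 17, 28, 48, 11, 20, 32]


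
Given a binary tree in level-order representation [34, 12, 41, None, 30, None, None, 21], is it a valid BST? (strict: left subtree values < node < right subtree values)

Level-order array: [34, 12, 41, None, 30, None, None, 21]
Validate using subtree bounds (lo, hi): at each node, require lo < value < hi,
then recurse left with hi=value and right with lo=value.
Preorder trace (stopping at first violation):
  at node 34 with bounds (-inf, +inf): OK
  at node 12 with bounds (-inf, 34): OK
  at node 30 with bounds (12, 34): OK
  at node 21 with bounds (12, 30): OK
  at node 41 with bounds (34, +inf): OK
No violation found at any node.
Result: Valid BST


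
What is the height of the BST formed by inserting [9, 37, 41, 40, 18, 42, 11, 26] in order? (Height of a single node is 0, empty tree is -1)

Insertion order: [9, 37, 41, 40, 18, 42, 11, 26]
Tree (level-order array): [9, None, 37, 18, 41, 11, 26, 40, 42]
Compute height bottom-up (empty subtree = -1):
  height(11) = 1 + max(-1, -1) = 0
  height(26) = 1 + max(-1, -1) = 0
  height(18) = 1 + max(0, 0) = 1
  height(40) = 1 + max(-1, -1) = 0
  height(42) = 1 + max(-1, -1) = 0
  height(41) = 1 + max(0, 0) = 1
  height(37) = 1 + max(1, 1) = 2
  height(9) = 1 + max(-1, 2) = 3
Height = 3


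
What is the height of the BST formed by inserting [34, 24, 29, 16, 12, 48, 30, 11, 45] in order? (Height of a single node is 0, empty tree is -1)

Insertion order: [34, 24, 29, 16, 12, 48, 30, 11, 45]
Tree (level-order array): [34, 24, 48, 16, 29, 45, None, 12, None, None, 30, None, None, 11]
Compute height bottom-up (empty subtree = -1):
  height(11) = 1 + max(-1, -1) = 0
  height(12) = 1 + max(0, -1) = 1
  height(16) = 1 + max(1, -1) = 2
  height(30) = 1 + max(-1, -1) = 0
  height(29) = 1 + max(-1, 0) = 1
  height(24) = 1 + max(2, 1) = 3
  height(45) = 1 + max(-1, -1) = 0
  height(48) = 1 + max(0, -1) = 1
  height(34) = 1 + max(3, 1) = 4
Height = 4


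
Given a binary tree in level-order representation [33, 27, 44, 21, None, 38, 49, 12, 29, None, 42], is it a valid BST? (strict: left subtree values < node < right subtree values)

Level-order array: [33, 27, 44, 21, None, 38, 49, 12, 29, None, 42]
Validate using subtree bounds (lo, hi): at each node, require lo < value < hi,
then recurse left with hi=value and right with lo=value.
Preorder trace (stopping at first violation):
  at node 33 with bounds (-inf, +inf): OK
  at node 27 with bounds (-inf, 33): OK
  at node 21 with bounds (-inf, 27): OK
  at node 12 with bounds (-inf, 21): OK
  at node 29 with bounds (21, 27): VIOLATION
Node 29 violates its bound: not (21 < 29 < 27).
Result: Not a valid BST


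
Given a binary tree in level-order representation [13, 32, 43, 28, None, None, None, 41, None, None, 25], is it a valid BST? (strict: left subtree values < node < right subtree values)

Level-order array: [13, 32, 43, 28, None, None, None, 41, None, None, 25]
Validate using subtree bounds (lo, hi): at each node, require lo < value < hi,
then recurse left with hi=value and right with lo=value.
Preorder trace (stopping at first violation):
  at node 13 with bounds (-inf, +inf): OK
  at node 32 with bounds (-inf, 13): VIOLATION
Node 32 violates its bound: not (-inf < 32 < 13).
Result: Not a valid BST


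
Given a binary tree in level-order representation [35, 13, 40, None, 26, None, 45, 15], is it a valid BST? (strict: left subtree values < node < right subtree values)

Level-order array: [35, 13, 40, None, 26, None, 45, 15]
Validate using subtree bounds (lo, hi): at each node, require lo < value < hi,
then recurse left with hi=value and right with lo=value.
Preorder trace (stopping at first violation):
  at node 35 with bounds (-inf, +inf): OK
  at node 13 with bounds (-inf, 35): OK
  at node 26 with bounds (13, 35): OK
  at node 15 with bounds (13, 26): OK
  at node 40 with bounds (35, +inf): OK
  at node 45 with bounds (40, +inf): OK
No violation found at any node.
Result: Valid BST


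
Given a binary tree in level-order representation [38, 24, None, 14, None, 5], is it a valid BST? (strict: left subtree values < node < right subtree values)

Level-order array: [38, 24, None, 14, None, 5]
Validate using subtree bounds (lo, hi): at each node, require lo < value < hi,
then recurse left with hi=value and right with lo=value.
Preorder trace (stopping at first violation):
  at node 38 with bounds (-inf, +inf): OK
  at node 24 with bounds (-inf, 38): OK
  at node 14 with bounds (-inf, 24): OK
  at node 5 with bounds (-inf, 14): OK
No violation found at any node.
Result: Valid BST


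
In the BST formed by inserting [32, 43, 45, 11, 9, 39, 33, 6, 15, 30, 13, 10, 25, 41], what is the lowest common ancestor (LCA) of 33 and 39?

Tree insertion order: [32, 43, 45, 11, 9, 39, 33, 6, 15, 30, 13, 10, 25, 41]
Tree (level-order array): [32, 11, 43, 9, 15, 39, 45, 6, 10, 13, 30, 33, 41, None, None, None, None, None, None, None, None, 25]
In a BST, the LCA of p=33, q=39 is the first node v on the
root-to-leaf path with p <= v <= q (go left if both < v, right if both > v).
Walk from root:
  at 32: both 33 and 39 > 32, go right
  at 43: both 33 and 39 < 43, go left
  at 39: 33 <= 39 <= 39, this is the LCA
LCA = 39


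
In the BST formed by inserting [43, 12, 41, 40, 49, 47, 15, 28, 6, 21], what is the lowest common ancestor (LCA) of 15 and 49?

Tree insertion order: [43, 12, 41, 40, 49, 47, 15, 28, 6, 21]
Tree (level-order array): [43, 12, 49, 6, 41, 47, None, None, None, 40, None, None, None, 15, None, None, 28, 21]
In a BST, the LCA of p=15, q=49 is the first node v on the
root-to-leaf path with p <= v <= q (go left if both < v, right if both > v).
Walk from root:
  at 43: 15 <= 43 <= 49, this is the LCA
LCA = 43


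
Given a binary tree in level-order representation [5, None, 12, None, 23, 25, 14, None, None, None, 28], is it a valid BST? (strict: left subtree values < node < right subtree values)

Level-order array: [5, None, 12, None, 23, 25, 14, None, None, None, 28]
Validate using subtree bounds (lo, hi): at each node, require lo < value < hi,
then recurse left with hi=value and right with lo=value.
Preorder trace (stopping at first violation):
  at node 5 with bounds (-inf, +inf): OK
  at node 12 with bounds (5, +inf): OK
  at node 23 with bounds (12, +inf): OK
  at node 25 with bounds (12, 23): VIOLATION
Node 25 violates its bound: not (12 < 25 < 23).
Result: Not a valid BST


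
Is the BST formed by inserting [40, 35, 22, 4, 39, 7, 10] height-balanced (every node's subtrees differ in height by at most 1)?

Tree (level-order array): [40, 35, None, 22, 39, 4, None, None, None, None, 7, None, 10]
Definition: a tree is height-balanced if, at every node, |h(left) - h(right)| <= 1 (empty subtree has height -1).
Bottom-up per-node check:
  node 10: h_left=-1, h_right=-1, diff=0 [OK], height=0
  node 7: h_left=-1, h_right=0, diff=1 [OK], height=1
  node 4: h_left=-1, h_right=1, diff=2 [FAIL (|-1-1|=2 > 1)], height=2
  node 22: h_left=2, h_right=-1, diff=3 [FAIL (|2--1|=3 > 1)], height=3
  node 39: h_left=-1, h_right=-1, diff=0 [OK], height=0
  node 35: h_left=3, h_right=0, diff=3 [FAIL (|3-0|=3 > 1)], height=4
  node 40: h_left=4, h_right=-1, diff=5 [FAIL (|4--1|=5 > 1)], height=5
Node 4 violates the condition: |-1 - 1| = 2 > 1.
Result: Not balanced


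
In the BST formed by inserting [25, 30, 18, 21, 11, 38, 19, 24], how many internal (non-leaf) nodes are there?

Tree built from: [25, 30, 18, 21, 11, 38, 19, 24]
Tree (level-order array): [25, 18, 30, 11, 21, None, 38, None, None, 19, 24]
Rule: An internal node has at least one child.
Per-node child counts:
  node 25: 2 child(ren)
  node 18: 2 child(ren)
  node 11: 0 child(ren)
  node 21: 2 child(ren)
  node 19: 0 child(ren)
  node 24: 0 child(ren)
  node 30: 1 child(ren)
  node 38: 0 child(ren)
Matching nodes: [25, 18, 21, 30]
Count of internal (non-leaf) nodes: 4


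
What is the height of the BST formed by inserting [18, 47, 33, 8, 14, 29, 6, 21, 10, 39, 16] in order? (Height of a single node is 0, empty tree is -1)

Insertion order: [18, 47, 33, 8, 14, 29, 6, 21, 10, 39, 16]
Tree (level-order array): [18, 8, 47, 6, 14, 33, None, None, None, 10, 16, 29, 39, None, None, None, None, 21]
Compute height bottom-up (empty subtree = -1):
  height(6) = 1 + max(-1, -1) = 0
  height(10) = 1 + max(-1, -1) = 0
  height(16) = 1 + max(-1, -1) = 0
  height(14) = 1 + max(0, 0) = 1
  height(8) = 1 + max(0, 1) = 2
  height(21) = 1 + max(-1, -1) = 0
  height(29) = 1 + max(0, -1) = 1
  height(39) = 1 + max(-1, -1) = 0
  height(33) = 1 + max(1, 0) = 2
  height(47) = 1 + max(2, -1) = 3
  height(18) = 1 + max(2, 3) = 4
Height = 4


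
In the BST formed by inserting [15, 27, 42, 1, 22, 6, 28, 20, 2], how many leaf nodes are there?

Tree built from: [15, 27, 42, 1, 22, 6, 28, 20, 2]
Tree (level-order array): [15, 1, 27, None, 6, 22, 42, 2, None, 20, None, 28]
Rule: A leaf has 0 children.
Per-node child counts:
  node 15: 2 child(ren)
  node 1: 1 child(ren)
  node 6: 1 child(ren)
  node 2: 0 child(ren)
  node 27: 2 child(ren)
  node 22: 1 child(ren)
  node 20: 0 child(ren)
  node 42: 1 child(ren)
  node 28: 0 child(ren)
Matching nodes: [2, 20, 28]
Count of leaf nodes: 3


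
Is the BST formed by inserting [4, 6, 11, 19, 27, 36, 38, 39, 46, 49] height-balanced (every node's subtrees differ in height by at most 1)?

Tree (level-order array): [4, None, 6, None, 11, None, 19, None, 27, None, 36, None, 38, None, 39, None, 46, None, 49]
Definition: a tree is height-balanced if, at every node, |h(left) - h(right)| <= 1 (empty subtree has height -1).
Bottom-up per-node check:
  node 49: h_left=-1, h_right=-1, diff=0 [OK], height=0
  node 46: h_left=-1, h_right=0, diff=1 [OK], height=1
  node 39: h_left=-1, h_right=1, diff=2 [FAIL (|-1-1|=2 > 1)], height=2
  node 38: h_left=-1, h_right=2, diff=3 [FAIL (|-1-2|=3 > 1)], height=3
  node 36: h_left=-1, h_right=3, diff=4 [FAIL (|-1-3|=4 > 1)], height=4
  node 27: h_left=-1, h_right=4, diff=5 [FAIL (|-1-4|=5 > 1)], height=5
  node 19: h_left=-1, h_right=5, diff=6 [FAIL (|-1-5|=6 > 1)], height=6
  node 11: h_left=-1, h_right=6, diff=7 [FAIL (|-1-6|=7 > 1)], height=7
  node 6: h_left=-1, h_right=7, diff=8 [FAIL (|-1-7|=8 > 1)], height=8
  node 4: h_left=-1, h_right=8, diff=9 [FAIL (|-1-8|=9 > 1)], height=9
Node 39 violates the condition: |-1 - 1| = 2 > 1.
Result: Not balanced


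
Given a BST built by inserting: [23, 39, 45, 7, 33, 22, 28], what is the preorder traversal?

Tree insertion order: [23, 39, 45, 7, 33, 22, 28]
Tree (level-order array): [23, 7, 39, None, 22, 33, 45, None, None, 28]
Preorder traversal: [23, 7, 22, 39, 33, 28, 45]


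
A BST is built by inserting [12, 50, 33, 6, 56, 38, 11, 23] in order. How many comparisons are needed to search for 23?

Search path for 23: 12 -> 50 -> 33 -> 23
Found: True
Comparisons: 4


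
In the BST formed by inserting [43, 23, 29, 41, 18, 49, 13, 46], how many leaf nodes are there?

Tree built from: [43, 23, 29, 41, 18, 49, 13, 46]
Tree (level-order array): [43, 23, 49, 18, 29, 46, None, 13, None, None, 41]
Rule: A leaf has 0 children.
Per-node child counts:
  node 43: 2 child(ren)
  node 23: 2 child(ren)
  node 18: 1 child(ren)
  node 13: 0 child(ren)
  node 29: 1 child(ren)
  node 41: 0 child(ren)
  node 49: 1 child(ren)
  node 46: 0 child(ren)
Matching nodes: [13, 41, 46]
Count of leaf nodes: 3


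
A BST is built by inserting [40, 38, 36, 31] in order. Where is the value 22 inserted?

Starting tree (level order): [40, 38, None, 36, None, 31]
Insertion path: 40 -> 38 -> 36 -> 31
Result: insert 22 as left child of 31
Final tree (level order): [40, 38, None, 36, None, 31, None, 22]


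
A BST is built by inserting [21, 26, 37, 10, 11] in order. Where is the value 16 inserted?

Starting tree (level order): [21, 10, 26, None, 11, None, 37]
Insertion path: 21 -> 10 -> 11
Result: insert 16 as right child of 11
Final tree (level order): [21, 10, 26, None, 11, None, 37, None, 16]


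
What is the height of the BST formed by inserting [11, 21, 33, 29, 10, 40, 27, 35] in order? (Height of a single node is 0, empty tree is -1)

Insertion order: [11, 21, 33, 29, 10, 40, 27, 35]
Tree (level-order array): [11, 10, 21, None, None, None, 33, 29, 40, 27, None, 35]
Compute height bottom-up (empty subtree = -1):
  height(10) = 1 + max(-1, -1) = 0
  height(27) = 1 + max(-1, -1) = 0
  height(29) = 1 + max(0, -1) = 1
  height(35) = 1 + max(-1, -1) = 0
  height(40) = 1 + max(0, -1) = 1
  height(33) = 1 + max(1, 1) = 2
  height(21) = 1 + max(-1, 2) = 3
  height(11) = 1 + max(0, 3) = 4
Height = 4


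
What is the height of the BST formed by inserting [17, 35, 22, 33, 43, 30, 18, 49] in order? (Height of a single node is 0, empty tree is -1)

Insertion order: [17, 35, 22, 33, 43, 30, 18, 49]
Tree (level-order array): [17, None, 35, 22, 43, 18, 33, None, 49, None, None, 30]
Compute height bottom-up (empty subtree = -1):
  height(18) = 1 + max(-1, -1) = 0
  height(30) = 1 + max(-1, -1) = 0
  height(33) = 1 + max(0, -1) = 1
  height(22) = 1 + max(0, 1) = 2
  height(49) = 1 + max(-1, -1) = 0
  height(43) = 1 + max(-1, 0) = 1
  height(35) = 1 + max(2, 1) = 3
  height(17) = 1 + max(-1, 3) = 4
Height = 4


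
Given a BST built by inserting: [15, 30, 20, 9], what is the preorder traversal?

Tree insertion order: [15, 30, 20, 9]
Tree (level-order array): [15, 9, 30, None, None, 20]
Preorder traversal: [15, 9, 30, 20]


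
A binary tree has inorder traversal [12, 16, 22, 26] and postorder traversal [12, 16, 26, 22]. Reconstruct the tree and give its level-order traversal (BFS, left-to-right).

Inorder:   [12, 16, 22, 26]
Postorder: [12, 16, 26, 22]
Algorithm: postorder visits root last, so walk postorder right-to-left;
each value is the root of the current inorder slice — split it at that
value, recurse on the right subtree first, then the left.
Recursive splits:
  root=22; inorder splits into left=[12, 16], right=[26]
  root=26; inorder splits into left=[], right=[]
  root=16; inorder splits into left=[12], right=[]
  root=12; inorder splits into left=[], right=[]
Reconstructed level-order: [22, 16, 26, 12]


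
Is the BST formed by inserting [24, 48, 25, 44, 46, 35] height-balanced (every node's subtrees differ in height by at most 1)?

Tree (level-order array): [24, None, 48, 25, None, None, 44, 35, 46]
Definition: a tree is height-balanced if, at every node, |h(left) - h(right)| <= 1 (empty subtree has height -1).
Bottom-up per-node check:
  node 35: h_left=-1, h_right=-1, diff=0 [OK], height=0
  node 46: h_left=-1, h_right=-1, diff=0 [OK], height=0
  node 44: h_left=0, h_right=0, diff=0 [OK], height=1
  node 25: h_left=-1, h_right=1, diff=2 [FAIL (|-1-1|=2 > 1)], height=2
  node 48: h_left=2, h_right=-1, diff=3 [FAIL (|2--1|=3 > 1)], height=3
  node 24: h_left=-1, h_right=3, diff=4 [FAIL (|-1-3|=4 > 1)], height=4
Node 25 violates the condition: |-1 - 1| = 2 > 1.
Result: Not balanced


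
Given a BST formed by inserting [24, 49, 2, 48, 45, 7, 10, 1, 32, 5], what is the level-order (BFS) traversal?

Tree insertion order: [24, 49, 2, 48, 45, 7, 10, 1, 32, 5]
Tree (level-order array): [24, 2, 49, 1, 7, 48, None, None, None, 5, 10, 45, None, None, None, None, None, 32]
BFS from the root, enqueuing left then right child of each popped node:
  queue [24] -> pop 24, enqueue [2, 49], visited so far: [24]
  queue [2, 49] -> pop 2, enqueue [1, 7], visited so far: [24, 2]
  queue [49, 1, 7] -> pop 49, enqueue [48], visited so far: [24, 2, 49]
  queue [1, 7, 48] -> pop 1, enqueue [none], visited so far: [24, 2, 49, 1]
  queue [7, 48] -> pop 7, enqueue [5, 10], visited so far: [24, 2, 49, 1, 7]
  queue [48, 5, 10] -> pop 48, enqueue [45], visited so far: [24, 2, 49, 1, 7, 48]
  queue [5, 10, 45] -> pop 5, enqueue [none], visited so far: [24, 2, 49, 1, 7, 48, 5]
  queue [10, 45] -> pop 10, enqueue [none], visited so far: [24, 2, 49, 1, 7, 48, 5, 10]
  queue [45] -> pop 45, enqueue [32], visited so far: [24, 2, 49, 1, 7, 48, 5, 10, 45]
  queue [32] -> pop 32, enqueue [none], visited so far: [24, 2, 49, 1, 7, 48, 5, 10, 45, 32]
Result: [24, 2, 49, 1, 7, 48, 5, 10, 45, 32]


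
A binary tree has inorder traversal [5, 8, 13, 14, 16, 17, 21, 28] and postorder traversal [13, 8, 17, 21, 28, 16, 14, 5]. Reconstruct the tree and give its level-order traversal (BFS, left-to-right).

Inorder:   [5, 8, 13, 14, 16, 17, 21, 28]
Postorder: [13, 8, 17, 21, 28, 16, 14, 5]
Algorithm: postorder visits root last, so walk postorder right-to-left;
each value is the root of the current inorder slice — split it at that
value, recurse on the right subtree first, then the left.
Recursive splits:
  root=5; inorder splits into left=[], right=[8, 13, 14, 16, 17, 21, 28]
  root=14; inorder splits into left=[8, 13], right=[16, 17, 21, 28]
  root=16; inorder splits into left=[], right=[17, 21, 28]
  root=28; inorder splits into left=[17, 21], right=[]
  root=21; inorder splits into left=[17], right=[]
  root=17; inorder splits into left=[], right=[]
  root=8; inorder splits into left=[], right=[13]
  root=13; inorder splits into left=[], right=[]
Reconstructed level-order: [5, 14, 8, 16, 13, 28, 21, 17]
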